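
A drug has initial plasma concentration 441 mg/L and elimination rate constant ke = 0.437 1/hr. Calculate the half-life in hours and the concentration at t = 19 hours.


t_half = ln(2) / ke = 0.693147 / 0.437 = 1.586 hr
C(t) = C0 * exp(-ke*t) = 441 * exp(-0.437*19)
C(19) = 0.1093 mg/L


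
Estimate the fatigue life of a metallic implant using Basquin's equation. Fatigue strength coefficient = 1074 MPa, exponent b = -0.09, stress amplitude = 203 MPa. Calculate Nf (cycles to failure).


sigma_a = sigma_f' * (2Nf)^b
2Nf = (sigma_a/sigma_f')^(1/b)
2Nf = (203/1074)^(1/-0.09)
2Nf = 1.0939072e+08
Nf = 5.4695e+07


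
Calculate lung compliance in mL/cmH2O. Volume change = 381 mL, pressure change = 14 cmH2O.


C = dV / dP
C = 381 / 14
C = 27.21 mL/cmH2O


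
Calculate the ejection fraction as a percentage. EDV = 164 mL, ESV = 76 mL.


SV = EDV - ESV = 164 - 76 = 88 mL
EF = SV/EDV * 100 = 88/164 * 100
EF = 53.66%


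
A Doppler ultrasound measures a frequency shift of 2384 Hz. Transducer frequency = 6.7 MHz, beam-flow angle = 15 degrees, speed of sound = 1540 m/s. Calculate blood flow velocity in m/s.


v = fd * c / (2 * f0 * cos(theta))
v = 2384 * 1540 / (2 * 6.7000e+06 * cos(15))
v = 0.2836 m/s


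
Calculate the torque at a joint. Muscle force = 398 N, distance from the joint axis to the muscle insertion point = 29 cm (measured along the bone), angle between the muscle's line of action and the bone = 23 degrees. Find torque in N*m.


Torque = F * d * sin(theta)   (moment arm = d*sin(theta))
d = 29 cm = 0.29 m
Torque = 398 * 0.29 * sin(23)
Torque = 45.1 N*m


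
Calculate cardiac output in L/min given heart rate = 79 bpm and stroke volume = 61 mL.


CO = HR * SV
CO = 79 * 61 / 1000
CO = 4.819 L/min


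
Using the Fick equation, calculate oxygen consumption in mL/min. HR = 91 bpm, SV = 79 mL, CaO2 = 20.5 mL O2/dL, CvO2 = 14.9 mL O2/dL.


CO = HR*SV = 91*79/1000 = 7.189 L/min
a-v O2 diff = 20.5 - 14.9 = 5.6 mL/dL
VO2 = CO * (CaO2-CvO2) * 10 dL/L
VO2 = 7.189 * 5.6 * 10
VO2 = 402.6 mL/min


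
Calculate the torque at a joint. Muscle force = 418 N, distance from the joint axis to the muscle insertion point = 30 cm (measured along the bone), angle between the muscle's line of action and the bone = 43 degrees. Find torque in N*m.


Torque = F * d * sin(theta)   (moment arm = d*sin(theta))
d = 30 cm = 0.3 m
Torque = 418 * 0.3 * sin(43)
Torque = 85.52 N*m


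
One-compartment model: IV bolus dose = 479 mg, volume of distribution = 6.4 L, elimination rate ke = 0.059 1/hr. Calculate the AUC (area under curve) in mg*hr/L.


C0 = Dose/Vd = 479/6.4 = 74.8438 mg/L
AUC = C0/ke = 74.8438/0.059
AUC = 1269 mg*hr/L


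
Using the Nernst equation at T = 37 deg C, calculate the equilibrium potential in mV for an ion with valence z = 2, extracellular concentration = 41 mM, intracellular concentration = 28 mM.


E = (RT/(zF)) * ln(C_out/C_in)
T = 37 + 273.15 = 310.15 K
E = (8.314 * 310.15 / (2 * 96485)) * ln(41/28)
E = 5.096 mV


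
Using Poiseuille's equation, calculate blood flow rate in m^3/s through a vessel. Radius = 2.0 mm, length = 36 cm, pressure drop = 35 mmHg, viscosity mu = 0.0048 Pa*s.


Q = pi*r^4*dP / (8*mu*L)
r = 0.002 m, L = 0.36 m
dP = 35 mmHg = 4666.27 Pa
Q = 1.6967e-05 m^3/s


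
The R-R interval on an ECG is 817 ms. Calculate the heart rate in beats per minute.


HR = 60 / RR_interval(s)
RR = 817 ms = 0.817 s
HR = 60 / 0.817 = 73.44 bpm


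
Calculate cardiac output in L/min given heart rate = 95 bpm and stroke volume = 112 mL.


CO = HR * SV
CO = 95 * 112 / 1000
CO = 10.64 L/min


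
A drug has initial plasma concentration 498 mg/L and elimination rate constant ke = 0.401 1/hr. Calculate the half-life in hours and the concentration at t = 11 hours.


t_half = ln(2) / ke = 0.693147 / 0.401 = 1.729 hr
C(t) = C0 * exp(-ke*t) = 498 * exp(-0.401*11)
C(11) = 6.047 mg/L


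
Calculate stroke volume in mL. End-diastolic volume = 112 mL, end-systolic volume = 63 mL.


SV = EDV - ESV
SV = 112 - 63
SV = 49 mL


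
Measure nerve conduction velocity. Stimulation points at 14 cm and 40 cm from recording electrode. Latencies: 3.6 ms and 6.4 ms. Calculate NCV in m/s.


Distance = (40 - 14) / 100 = 0.26 m
dt = (6.4 - 3.6) / 1000 = 0.0028 s
NCV = dist / dt = 92.86 m/s


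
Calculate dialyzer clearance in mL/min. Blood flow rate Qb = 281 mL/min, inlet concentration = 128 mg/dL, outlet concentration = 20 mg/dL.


K = Qb * (Cb_in - Cb_out) / Cb_in
K = 281 * (128 - 20) / 128
K = 237.1 mL/min


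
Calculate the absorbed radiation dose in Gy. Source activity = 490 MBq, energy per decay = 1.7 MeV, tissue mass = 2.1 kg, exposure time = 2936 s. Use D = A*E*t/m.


A = 490 MBq = 4.9000e+08 Bq
E = 1.7 MeV = 2.7234e-13 J
D = A*E*t/m = 4.9000e+08*2.7234e-13*2936/2.1
D = 0.1866 Gy


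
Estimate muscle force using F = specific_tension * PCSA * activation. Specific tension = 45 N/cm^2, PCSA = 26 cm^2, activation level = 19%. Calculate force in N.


F = sigma * PCSA * activation
F = 45 * 26 * 0.19
F = 222.3 N


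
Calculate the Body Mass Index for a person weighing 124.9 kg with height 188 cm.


BMI = weight / height^2
height = 188 cm = 1.88 m
BMI = 124.9 / 1.88^2
BMI = 35.34 kg/m^2


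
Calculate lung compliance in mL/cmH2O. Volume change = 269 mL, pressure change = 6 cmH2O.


C = dV / dP
C = 269 / 6
C = 44.83 mL/cmH2O


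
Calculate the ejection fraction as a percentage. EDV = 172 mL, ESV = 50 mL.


SV = EDV - ESV = 172 - 50 = 122 mL
EF = SV/EDV * 100 = 122/172 * 100
EF = 70.93%


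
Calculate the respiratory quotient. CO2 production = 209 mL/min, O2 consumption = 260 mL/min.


RQ = VCO2 / VO2
RQ = 209 / 260
RQ = 0.8038


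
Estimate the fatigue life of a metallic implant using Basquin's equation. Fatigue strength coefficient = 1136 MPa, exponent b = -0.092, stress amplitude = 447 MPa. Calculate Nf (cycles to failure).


sigma_a = sigma_f' * (2Nf)^b
2Nf = (sigma_a/sigma_f')^(1/b)
2Nf = (447/1136)^(1/-0.092)
2Nf = 25289.694
Nf = 1.264e+04


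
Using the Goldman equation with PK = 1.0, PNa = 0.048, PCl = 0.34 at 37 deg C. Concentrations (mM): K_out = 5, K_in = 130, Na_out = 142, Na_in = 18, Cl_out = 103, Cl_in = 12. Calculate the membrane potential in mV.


Vm = (RT/F)*ln((PK*Ko + PNa*Nao + PCl*Cli)/(PK*Ki + PNa*Nai + PCl*Clo))
Numer = 15.896, Denom = 165.884
Vm = -62.68 mV


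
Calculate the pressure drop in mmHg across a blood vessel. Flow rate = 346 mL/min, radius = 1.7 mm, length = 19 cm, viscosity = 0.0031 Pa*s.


dP = 8*mu*L*Q / (pi*r^4)
Q = 346 mL/min = 5.76667e-06 m^3/s
dP = 1035.58 Pa = 1035.58 / 133.322 mmHg = 7.768 mmHg


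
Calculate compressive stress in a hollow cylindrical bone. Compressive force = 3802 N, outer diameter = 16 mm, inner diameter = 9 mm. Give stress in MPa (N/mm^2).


A = pi*(r_o^2 - r_i^2)
r_o = 8 mm, r_i = 4.5 mm
A = 137.445 mm^2
sigma = F/A = 3802 / 137.445
sigma = 27.66 MPa


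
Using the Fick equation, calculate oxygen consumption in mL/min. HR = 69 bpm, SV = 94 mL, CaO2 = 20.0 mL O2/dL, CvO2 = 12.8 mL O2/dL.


CO = HR*SV = 69*94/1000 = 6.486 L/min
a-v O2 diff = 20.0 - 12.8 = 7.2 mL/dL
VO2 = CO * (CaO2-CvO2) * 10 dL/L
VO2 = 6.486 * 7.2 * 10
VO2 = 467 mL/min


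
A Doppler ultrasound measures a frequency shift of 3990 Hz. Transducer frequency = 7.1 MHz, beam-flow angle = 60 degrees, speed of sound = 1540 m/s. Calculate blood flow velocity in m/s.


v = fd * c / (2 * f0 * cos(theta))
v = 3990 * 1540 / (2 * 7.1000e+06 * cos(60))
v = 0.8654 m/s


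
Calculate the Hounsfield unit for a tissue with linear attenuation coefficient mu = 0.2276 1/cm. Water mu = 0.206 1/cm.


HU = ((mu_tissue - mu_water) / mu_water) * 1000
HU = ((0.2276 - 0.206) / 0.206) * 1000
HU = 104.9


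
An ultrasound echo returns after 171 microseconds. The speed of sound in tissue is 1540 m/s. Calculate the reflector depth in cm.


depth = c * t / 2
t = 171 us = 1.7100e-04 s
depth = 1540 * 1.7100e-04 / 2
depth = 0.13167 m = 13.167 cm


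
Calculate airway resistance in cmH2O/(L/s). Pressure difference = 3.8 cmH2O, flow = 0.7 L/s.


R = dP / flow
R = 3.8 / 0.7
R = 5.429 cmH2O/(L/s)


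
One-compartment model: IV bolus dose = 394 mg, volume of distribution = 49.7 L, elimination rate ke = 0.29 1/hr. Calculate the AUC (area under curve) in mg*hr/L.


C0 = Dose/Vd = 394/49.7 = 7.92757 mg/L
AUC = C0/ke = 7.92757/0.29
AUC = 27.34 mg*hr/L


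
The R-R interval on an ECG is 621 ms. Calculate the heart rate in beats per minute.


HR = 60 / RR_interval(s)
RR = 621 ms = 0.621 s
HR = 60 / 0.621 = 96.62 bpm


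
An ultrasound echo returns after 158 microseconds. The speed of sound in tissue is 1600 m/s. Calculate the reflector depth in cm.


depth = c * t / 2
t = 158 us = 1.5800e-04 s
depth = 1600 * 1.5800e-04 / 2
depth = 0.1264 m = 12.64 cm


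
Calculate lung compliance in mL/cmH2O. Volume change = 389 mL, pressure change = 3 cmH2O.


C = dV / dP
C = 389 / 3
C = 129.7 mL/cmH2O


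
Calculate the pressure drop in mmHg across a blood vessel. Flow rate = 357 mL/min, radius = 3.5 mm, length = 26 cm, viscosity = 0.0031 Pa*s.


dP = 8*mu*L*Q / (pi*r^4)
Q = 357 mL/min = 5.95e-06 m^3/s
dP = 81.3804 Pa = 81.3804 / 133.322 mmHg = 0.6104 mmHg


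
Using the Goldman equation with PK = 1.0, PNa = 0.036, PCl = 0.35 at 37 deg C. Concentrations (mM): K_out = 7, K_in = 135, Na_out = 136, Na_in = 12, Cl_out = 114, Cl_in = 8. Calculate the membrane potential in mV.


Vm = (RT/F)*ln((PK*Ko + PNa*Nao + PCl*Cli)/(PK*Ki + PNa*Nai + PCl*Clo))
Numer = 14.696, Denom = 175.332
Vm = -66.25 mV


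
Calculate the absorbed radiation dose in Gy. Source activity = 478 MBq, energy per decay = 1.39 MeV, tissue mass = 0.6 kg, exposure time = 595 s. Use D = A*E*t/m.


A = 478 MBq = 4.7800e+08 Bq
E = 1.39 MeV = 2.22678e-13 J
D = A*E*t/m = 4.7800e+08*2.22678e-13*595/0.6
D = 0.1056 Gy


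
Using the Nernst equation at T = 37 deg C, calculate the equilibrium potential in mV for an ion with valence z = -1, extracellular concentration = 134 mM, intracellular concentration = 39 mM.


E = (RT/(zF)) * ln(C_out/C_in)
T = 37 + 273.15 = 310.15 K
E = (8.314 * 310.15 / (-1 * 96485)) * ln(134/39)
E = -32.99 mV


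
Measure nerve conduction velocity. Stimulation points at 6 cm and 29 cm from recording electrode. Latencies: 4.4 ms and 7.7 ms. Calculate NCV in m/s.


Distance = (29 - 6) / 100 = 0.23 m
dt = (7.7 - 4.4) / 1000 = 0.0033 s
NCV = dist / dt = 69.7 m/s


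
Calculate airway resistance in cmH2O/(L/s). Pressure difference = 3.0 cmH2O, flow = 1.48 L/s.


R = dP / flow
R = 3.0 / 1.48
R = 2.027 cmH2O/(L/s)


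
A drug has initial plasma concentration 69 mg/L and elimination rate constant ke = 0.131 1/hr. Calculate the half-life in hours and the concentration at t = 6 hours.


t_half = ln(2) / ke = 0.693147 / 0.131 = 5.291 hr
C(t) = C0 * exp(-ke*t) = 69 * exp(-0.131*6)
C(6) = 31.44 mg/L


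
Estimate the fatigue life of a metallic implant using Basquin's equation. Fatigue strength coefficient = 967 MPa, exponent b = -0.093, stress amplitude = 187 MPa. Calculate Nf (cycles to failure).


sigma_a = sigma_f' * (2Nf)^b
2Nf = (sigma_a/sigma_f')^(1/b)
2Nf = (187/967)^(1/-0.093)
2Nf = 47092914
Nf = 2.3546e+07


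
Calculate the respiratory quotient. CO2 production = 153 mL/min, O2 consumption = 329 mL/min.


RQ = VCO2 / VO2
RQ = 153 / 329
RQ = 0.465


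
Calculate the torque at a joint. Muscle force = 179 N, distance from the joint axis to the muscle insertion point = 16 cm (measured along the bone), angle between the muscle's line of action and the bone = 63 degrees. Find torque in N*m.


Torque = F * d * sin(theta)   (moment arm = d*sin(theta))
d = 16 cm = 0.16 m
Torque = 179 * 0.16 * sin(63)
Torque = 25.52 N*m


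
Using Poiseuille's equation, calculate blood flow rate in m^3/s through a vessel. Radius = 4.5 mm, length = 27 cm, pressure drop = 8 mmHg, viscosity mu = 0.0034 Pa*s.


Q = pi*r^4*dP / (8*mu*L)
r = 0.0045 m, L = 0.27 m
dP = 8 mmHg = 1066.576 Pa
Q = 1.8709e-04 m^3/s


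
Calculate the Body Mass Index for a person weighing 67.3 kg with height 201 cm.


BMI = weight / height^2
height = 201 cm = 2.01 m
BMI = 67.3 / 2.01^2
BMI = 16.66 kg/m^2


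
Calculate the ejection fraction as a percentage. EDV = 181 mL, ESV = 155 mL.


SV = EDV - ESV = 181 - 155 = 26 mL
EF = SV/EDV * 100 = 26/181 * 100
EF = 14.36%


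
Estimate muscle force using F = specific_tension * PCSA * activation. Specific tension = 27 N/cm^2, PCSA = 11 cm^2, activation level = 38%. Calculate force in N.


F = sigma * PCSA * activation
F = 27 * 11 * 0.38
F = 112.9 N


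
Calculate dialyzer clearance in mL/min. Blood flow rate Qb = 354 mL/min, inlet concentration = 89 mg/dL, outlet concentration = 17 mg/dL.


K = Qb * (Cb_in - Cb_out) / Cb_in
K = 354 * (89 - 17) / 89
K = 286.4 mL/min


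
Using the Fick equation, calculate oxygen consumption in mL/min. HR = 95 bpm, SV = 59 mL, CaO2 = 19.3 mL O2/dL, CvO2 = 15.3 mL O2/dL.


CO = HR*SV = 95*59/1000 = 5.605 L/min
a-v O2 diff = 19.3 - 15.3 = 4 mL/dL
VO2 = CO * (CaO2-CvO2) * 10 dL/L
VO2 = 5.605 * 4 * 10
VO2 = 224.2 mL/min


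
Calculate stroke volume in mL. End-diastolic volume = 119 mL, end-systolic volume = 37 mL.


SV = EDV - ESV
SV = 119 - 37
SV = 82 mL


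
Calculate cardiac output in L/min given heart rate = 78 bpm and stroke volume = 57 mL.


CO = HR * SV
CO = 78 * 57 / 1000
CO = 4.446 L/min


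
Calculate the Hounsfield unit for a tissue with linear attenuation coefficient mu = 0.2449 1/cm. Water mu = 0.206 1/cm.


HU = ((mu_tissue - mu_water) / mu_water) * 1000
HU = ((0.2449 - 0.206) / 0.206) * 1000
HU = 188.8


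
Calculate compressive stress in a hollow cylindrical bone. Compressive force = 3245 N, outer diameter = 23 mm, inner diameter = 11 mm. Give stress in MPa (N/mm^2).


A = pi*(r_o^2 - r_i^2)
r_o = 11.5 mm, r_i = 5.5 mm
A = 320.442 mm^2
sigma = F/A = 3245 / 320.442
sigma = 10.13 MPa


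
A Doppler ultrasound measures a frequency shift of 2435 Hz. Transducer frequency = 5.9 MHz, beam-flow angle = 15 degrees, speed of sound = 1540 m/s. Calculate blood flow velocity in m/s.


v = fd * c / (2 * f0 * cos(theta))
v = 2435 * 1540 / (2 * 5.9000e+06 * cos(15))
v = 0.329 m/s


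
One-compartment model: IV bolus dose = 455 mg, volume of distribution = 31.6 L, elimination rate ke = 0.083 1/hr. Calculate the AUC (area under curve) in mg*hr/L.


C0 = Dose/Vd = 455/31.6 = 14.3987 mg/L
AUC = C0/ke = 14.3987/0.083
AUC = 173.5 mg*hr/L


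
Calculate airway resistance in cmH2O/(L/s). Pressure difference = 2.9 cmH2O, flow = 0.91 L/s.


R = dP / flow
R = 2.9 / 0.91
R = 3.187 cmH2O/(L/s)


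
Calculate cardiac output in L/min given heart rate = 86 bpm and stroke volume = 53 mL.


CO = HR * SV
CO = 86 * 53 / 1000
CO = 4.558 L/min


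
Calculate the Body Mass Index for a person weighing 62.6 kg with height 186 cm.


BMI = weight / height^2
height = 186 cm = 1.86 m
BMI = 62.6 / 1.86^2
BMI = 18.09 kg/m^2


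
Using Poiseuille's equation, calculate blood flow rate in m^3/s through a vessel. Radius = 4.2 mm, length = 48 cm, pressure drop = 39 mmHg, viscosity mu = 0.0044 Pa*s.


Q = pi*r^4*dP / (8*mu*L)
r = 0.0042 m, L = 0.48 m
dP = 39 mmHg = 5199.558 Pa
Q = 3.0084e-04 m^3/s


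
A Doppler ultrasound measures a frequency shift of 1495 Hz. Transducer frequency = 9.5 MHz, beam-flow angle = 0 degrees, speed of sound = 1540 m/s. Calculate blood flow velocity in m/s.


v = fd * c / (2 * f0 * cos(theta))
v = 1495 * 1540 / (2 * 9.5000e+06 * cos(0))
v = 0.1212 m/s


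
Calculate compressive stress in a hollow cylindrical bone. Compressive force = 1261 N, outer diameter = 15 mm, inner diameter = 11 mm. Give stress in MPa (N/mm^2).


A = pi*(r_o^2 - r_i^2)
r_o = 7.5 mm, r_i = 5.5 mm
A = 81.6814 mm^2
sigma = F/A = 1261 / 81.6814
sigma = 15.44 MPa


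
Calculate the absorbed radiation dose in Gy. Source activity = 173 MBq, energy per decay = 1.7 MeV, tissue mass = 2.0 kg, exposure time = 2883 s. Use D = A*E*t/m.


A = 173 MBq = 1.7300e+08 Bq
E = 1.7 MeV = 2.7234e-13 J
D = A*E*t/m = 1.7300e+08*2.7234e-13*2883/2.0
D = 0.06792 Gy


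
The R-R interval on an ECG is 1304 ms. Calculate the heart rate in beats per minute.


HR = 60 / RR_interval(s)
RR = 1304 ms = 1.304 s
HR = 60 / 1.304 = 46.01 bpm


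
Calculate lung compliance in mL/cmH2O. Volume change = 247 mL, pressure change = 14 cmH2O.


C = dV / dP
C = 247 / 14
C = 17.64 mL/cmH2O


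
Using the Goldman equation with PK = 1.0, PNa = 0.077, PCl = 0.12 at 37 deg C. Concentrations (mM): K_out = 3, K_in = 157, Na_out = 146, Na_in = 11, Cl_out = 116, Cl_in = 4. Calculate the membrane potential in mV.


Vm = (RT/F)*ln((PK*Ko + PNa*Nao + PCl*Cli)/(PK*Ki + PNa*Nai + PCl*Clo))
Numer = 14.722, Denom = 171.767
Vm = -65.66 mV


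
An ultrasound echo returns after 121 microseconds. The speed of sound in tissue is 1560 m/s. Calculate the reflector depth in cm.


depth = c * t / 2
t = 121 us = 1.2100e-04 s
depth = 1560 * 1.2100e-04 / 2
depth = 0.09438 m = 9.438 cm


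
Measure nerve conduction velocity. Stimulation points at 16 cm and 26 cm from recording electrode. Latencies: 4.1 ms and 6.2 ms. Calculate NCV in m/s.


Distance = (26 - 16) / 100 = 0.1 m
dt = (6.2 - 4.1) / 1000 = 0.0021 s
NCV = dist / dt = 47.62 m/s


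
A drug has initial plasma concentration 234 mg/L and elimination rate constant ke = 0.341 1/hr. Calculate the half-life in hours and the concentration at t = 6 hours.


t_half = ln(2) / ke = 0.693147 / 0.341 = 2.033 hr
C(t) = C0 * exp(-ke*t) = 234 * exp(-0.341*6)
C(6) = 30.24 mg/L


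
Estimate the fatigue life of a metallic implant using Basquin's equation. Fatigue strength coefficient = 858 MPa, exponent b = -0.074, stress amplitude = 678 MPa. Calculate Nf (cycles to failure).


sigma_a = sigma_f' * (2Nf)^b
2Nf = (sigma_a/sigma_f')^(1/b)
2Nf = (678/858)^(1/-0.074)
2Nf = 24.091252
Nf = 12.05


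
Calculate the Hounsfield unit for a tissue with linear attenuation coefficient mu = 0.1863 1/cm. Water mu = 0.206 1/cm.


HU = ((mu_tissue - mu_water) / mu_water) * 1000
HU = ((0.1863 - 0.206) / 0.206) * 1000
HU = -95.63


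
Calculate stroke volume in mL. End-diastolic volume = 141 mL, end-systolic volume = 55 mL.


SV = EDV - ESV
SV = 141 - 55
SV = 86 mL


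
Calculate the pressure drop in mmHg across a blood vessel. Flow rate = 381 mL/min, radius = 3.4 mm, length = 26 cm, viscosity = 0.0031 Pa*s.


dP = 8*mu*L*Q / (pi*r^4)
Q = 381 mL/min = 6.35e-06 m^3/s
dP = 97.5289 Pa = 97.5289 / 133.322 mmHg = 0.7315 mmHg


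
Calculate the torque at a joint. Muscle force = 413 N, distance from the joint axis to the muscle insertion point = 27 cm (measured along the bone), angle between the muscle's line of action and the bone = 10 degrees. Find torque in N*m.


Torque = F * d * sin(theta)   (moment arm = d*sin(theta))
d = 27 cm = 0.27 m
Torque = 413 * 0.27 * sin(10)
Torque = 19.36 N*m


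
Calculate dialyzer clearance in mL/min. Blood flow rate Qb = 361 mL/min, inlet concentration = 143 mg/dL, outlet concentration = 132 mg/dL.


K = Qb * (Cb_in - Cb_out) / Cb_in
K = 361 * (143 - 132) / 143
K = 27.77 mL/min


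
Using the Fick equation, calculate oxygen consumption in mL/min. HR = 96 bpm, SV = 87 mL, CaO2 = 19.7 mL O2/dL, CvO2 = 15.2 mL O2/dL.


CO = HR*SV = 96*87/1000 = 8.352 L/min
a-v O2 diff = 19.7 - 15.2 = 4.5 mL/dL
VO2 = CO * (CaO2-CvO2) * 10 dL/L
VO2 = 8.352 * 4.5 * 10
VO2 = 375.8 mL/min


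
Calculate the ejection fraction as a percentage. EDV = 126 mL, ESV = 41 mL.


SV = EDV - ESV = 126 - 41 = 85 mL
EF = SV/EDV * 100 = 85/126 * 100
EF = 67.46%


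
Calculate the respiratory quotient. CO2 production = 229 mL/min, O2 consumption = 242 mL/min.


RQ = VCO2 / VO2
RQ = 229 / 242
RQ = 0.9463


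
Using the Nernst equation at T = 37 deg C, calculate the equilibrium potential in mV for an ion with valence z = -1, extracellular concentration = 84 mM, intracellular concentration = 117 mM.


E = (RT/(zF)) * ln(C_out/C_in)
T = 37 + 273.15 = 310.15 K
E = (8.314 * 310.15 / (-1 * 96485)) * ln(84/117)
E = 8.856 mV


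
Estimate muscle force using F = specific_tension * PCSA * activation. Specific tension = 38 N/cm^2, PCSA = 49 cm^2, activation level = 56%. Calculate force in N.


F = sigma * PCSA * activation
F = 38 * 49 * 0.56
F = 1043 N


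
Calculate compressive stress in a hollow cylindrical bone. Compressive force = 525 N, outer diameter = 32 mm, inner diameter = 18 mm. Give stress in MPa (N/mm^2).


A = pi*(r_o^2 - r_i^2)
r_o = 16 mm, r_i = 9 mm
A = 549.779 mm^2
sigma = F/A = 525 / 549.779
sigma = 0.9549 MPa


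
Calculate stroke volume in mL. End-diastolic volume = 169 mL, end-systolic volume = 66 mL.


SV = EDV - ESV
SV = 169 - 66
SV = 103 mL


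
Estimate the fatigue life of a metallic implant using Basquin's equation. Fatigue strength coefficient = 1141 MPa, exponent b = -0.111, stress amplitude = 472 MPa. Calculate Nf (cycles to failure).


sigma_a = sigma_f' * (2Nf)^b
2Nf = (sigma_a/sigma_f')^(1/b)
2Nf = (472/1141)^(1/-0.111)
2Nf = 2841.4915
Nf = 1421


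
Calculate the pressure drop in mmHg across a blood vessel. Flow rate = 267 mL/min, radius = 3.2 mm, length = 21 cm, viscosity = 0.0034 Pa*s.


dP = 8*mu*L*Q / (pi*r^4)
Q = 267 mL/min = 4.45e-06 m^3/s
dP = 77.1611 Pa = 77.1611 / 133.322 mmHg = 0.5788 mmHg


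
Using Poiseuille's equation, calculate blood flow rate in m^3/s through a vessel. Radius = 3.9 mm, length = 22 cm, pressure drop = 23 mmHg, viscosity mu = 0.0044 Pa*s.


Q = pi*r^4*dP / (8*mu*L)
r = 0.0039 m, L = 0.22 m
dP = 23 mmHg = 3066.406 Pa
Q = 2.8779e-04 m^3/s


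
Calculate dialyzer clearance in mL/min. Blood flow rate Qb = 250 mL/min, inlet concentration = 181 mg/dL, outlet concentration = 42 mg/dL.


K = Qb * (Cb_in - Cb_out) / Cb_in
K = 250 * (181 - 42) / 181
K = 192 mL/min


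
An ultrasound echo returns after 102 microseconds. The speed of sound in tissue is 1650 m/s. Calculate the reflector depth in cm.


depth = c * t / 2
t = 102 us = 1.0200e-04 s
depth = 1650 * 1.0200e-04 / 2
depth = 0.08415 m = 8.415 cm


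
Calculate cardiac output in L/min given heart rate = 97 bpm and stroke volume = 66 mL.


CO = HR * SV
CO = 97 * 66 / 1000
CO = 6.402 L/min


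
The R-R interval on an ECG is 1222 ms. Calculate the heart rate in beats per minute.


HR = 60 / RR_interval(s)
RR = 1222 ms = 1.222 s
HR = 60 / 1.222 = 49.1 bpm


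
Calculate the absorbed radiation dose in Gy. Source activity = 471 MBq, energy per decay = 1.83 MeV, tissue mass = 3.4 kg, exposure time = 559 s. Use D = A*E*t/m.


A = 471 MBq = 4.7100e+08 Bq
E = 1.83 MeV = 2.93166e-13 J
D = A*E*t/m = 4.7100e+08*2.93166e-13*559/3.4
D = 0.0227 Gy


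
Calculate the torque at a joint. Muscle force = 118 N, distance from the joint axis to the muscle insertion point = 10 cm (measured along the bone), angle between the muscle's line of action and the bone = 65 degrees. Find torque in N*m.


Torque = F * d * sin(theta)   (moment arm = d*sin(theta))
d = 10 cm = 0.1 m
Torque = 118 * 0.1 * sin(65)
Torque = 10.69 N*m


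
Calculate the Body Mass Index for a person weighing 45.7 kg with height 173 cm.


BMI = weight / height^2
height = 173 cm = 1.73 m
BMI = 45.7 / 1.73^2
BMI = 15.27 kg/m^2


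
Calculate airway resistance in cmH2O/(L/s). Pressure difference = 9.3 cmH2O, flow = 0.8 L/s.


R = dP / flow
R = 9.3 / 0.8
R = 11.62 cmH2O/(L/s)


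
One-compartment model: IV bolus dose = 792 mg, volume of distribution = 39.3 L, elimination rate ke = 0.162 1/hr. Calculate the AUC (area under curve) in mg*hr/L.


C0 = Dose/Vd = 792/39.3 = 20.1527 mg/L
AUC = C0/ke = 20.1527/0.162
AUC = 124.4 mg*hr/L


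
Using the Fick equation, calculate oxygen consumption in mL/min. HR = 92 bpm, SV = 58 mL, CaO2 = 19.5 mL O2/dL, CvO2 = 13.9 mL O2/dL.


CO = HR*SV = 92*58/1000 = 5.336 L/min
a-v O2 diff = 19.5 - 13.9 = 5.6 mL/dL
VO2 = CO * (CaO2-CvO2) * 10 dL/L
VO2 = 5.336 * 5.6 * 10
VO2 = 298.8 mL/min


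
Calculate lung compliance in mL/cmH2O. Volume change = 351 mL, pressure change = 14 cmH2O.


C = dV / dP
C = 351 / 14
C = 25.07 mL/cmH2O


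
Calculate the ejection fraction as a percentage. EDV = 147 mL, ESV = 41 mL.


SV = EDV - ESV = 147 - 41 = 106 mL
EF = SV/EDV * 100 = 106/147 * 100
EF = 72.11%


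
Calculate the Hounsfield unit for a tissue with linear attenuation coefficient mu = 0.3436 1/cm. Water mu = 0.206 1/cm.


HU = ((mu_tissue - mu_water) / mu_water) * 1000
HU = ((0.3436 - 0.206) / 0.206) * 1000
HU = 668


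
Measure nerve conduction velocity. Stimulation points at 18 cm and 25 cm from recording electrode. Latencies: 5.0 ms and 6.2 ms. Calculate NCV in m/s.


Distance = (25 - 18) / 100 = 0.07 m
dt = (6.2 - 5.0) / 1000 = 0.0012 s
NCV = dist / dt = 58.33 m/s


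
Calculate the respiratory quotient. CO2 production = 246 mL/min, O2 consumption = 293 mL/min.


RQ = VCO2 / VO2
RQ = 246 / 293
RQ = 0.8396


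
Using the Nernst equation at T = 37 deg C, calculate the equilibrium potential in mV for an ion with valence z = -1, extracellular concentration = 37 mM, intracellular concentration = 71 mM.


E = (RT/(zF)) * ln(C_out/C_in)
T = 37 + 273.15 = 310.15 K
E = (8.314 * 310.15 / (-1 * 96485)) * ln(37/71)
E = 17.42 mV


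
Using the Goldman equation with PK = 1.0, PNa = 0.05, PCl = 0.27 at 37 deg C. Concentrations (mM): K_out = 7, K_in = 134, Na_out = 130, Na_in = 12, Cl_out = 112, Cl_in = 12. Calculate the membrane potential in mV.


Vm = (RT/F)*ln((PK*Ko + PNa*Nao + PCl*Cli)/(PK*Ki + PNa*Nai + PCl*Clo))
Numer = 16.74, Denom = 164.84
Vm = -61.13 mV


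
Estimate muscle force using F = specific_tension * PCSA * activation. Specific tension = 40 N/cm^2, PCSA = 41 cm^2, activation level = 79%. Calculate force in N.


F = sigma * PCSA * activation
F = 40 * 41 * 0.79
F = 1296 N


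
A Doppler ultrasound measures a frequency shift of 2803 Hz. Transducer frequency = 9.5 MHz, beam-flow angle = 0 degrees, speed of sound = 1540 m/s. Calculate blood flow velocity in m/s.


v = fd * c / (2 * f0 * cos(theta))
v = 2803 * 1540 / (2 * 9.5000e+06 * cos(0))
v = 0.2272 m/s


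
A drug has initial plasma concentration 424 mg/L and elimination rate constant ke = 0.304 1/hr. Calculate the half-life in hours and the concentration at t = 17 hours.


t_half = ln(2) / ke = 0.693147 / 0.304 = 2.28 hr
C(t) = C0 * exp(-ke*t) = 424 * exp(-0.304*17)
C(17) = 2.415 mg/L


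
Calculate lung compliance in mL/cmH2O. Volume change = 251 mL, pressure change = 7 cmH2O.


C = dV / dP
C = 251 / 7
C = 35.86 mL/cmH2O


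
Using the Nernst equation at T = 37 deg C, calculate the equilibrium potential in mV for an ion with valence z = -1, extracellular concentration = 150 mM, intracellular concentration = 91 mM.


E = (RT/(zF)) * ln(C_out/C_in)
T = 37 + 273.15 = 310.15 K
E = (8.314 * 310.15 / (-1 * 96485)) * ln(150/91)
E = -13.36 mV


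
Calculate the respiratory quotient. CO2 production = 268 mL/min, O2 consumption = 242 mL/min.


RQ = VCO2 / VO2
RQ = 268 / 242
RQ = 1.107


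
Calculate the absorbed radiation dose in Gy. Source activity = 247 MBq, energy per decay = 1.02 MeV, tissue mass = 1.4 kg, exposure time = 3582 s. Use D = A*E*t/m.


A = 247 MBq = 2.4700e+08 Bq
E = 1.02 MeV = 1.63404e-13 J
D = A*E*t/m = 2.4700e+08*1.63404e-13*3582/1.4
D = 0.1033 Gy


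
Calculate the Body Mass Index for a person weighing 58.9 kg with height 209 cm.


BMI = weight / height^2
height = 209 cm = 2.09 m
BMI = 58.9 / 2.09^2
BMI = 13.48 kg/m^2


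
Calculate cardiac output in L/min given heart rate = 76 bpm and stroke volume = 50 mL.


CO = HR * SV
CO = 76 * 50 / 1000
CO = 3.8 L/min


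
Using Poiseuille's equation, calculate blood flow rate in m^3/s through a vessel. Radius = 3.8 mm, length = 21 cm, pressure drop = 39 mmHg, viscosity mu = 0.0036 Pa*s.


Q = pi*r^4*dP / (8*mu*L)
r = 0.0038 m, L = 0.21 m
dP = 39 mmHg = 5199.558 Pa
Q = 5.6317e-04 m^3/s


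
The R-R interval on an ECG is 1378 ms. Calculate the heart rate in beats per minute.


HR = 60 / RR_interval(s)
RR = 1378 ms = 1.378 s
HR = 60 / 1.378 = 43.54 bpm


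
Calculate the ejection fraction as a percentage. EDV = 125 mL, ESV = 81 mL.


SV = EDV - ESV = 125 - 81 = 44 mL
EF = SV/EDV * 100 = 44/125 * 100
EF = 35.2%


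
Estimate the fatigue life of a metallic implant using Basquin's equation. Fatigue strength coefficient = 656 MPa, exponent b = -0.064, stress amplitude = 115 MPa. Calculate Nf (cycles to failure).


sigma_a = sigma_f' * (2Nf)^b
2Nf = (sigma_a/sigma_f')^(1/b)
2Nf = (115/656)^(1/-0.064)
2Nf = 6.5421234e+11
Nf = 3.2711e+11


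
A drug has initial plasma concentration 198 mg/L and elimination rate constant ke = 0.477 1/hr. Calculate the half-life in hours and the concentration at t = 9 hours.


t_half = ln(2) / ke = 0.693147 / 0.477 = 1.453 hr
C(t) = C0 * exp(-ke*t) = 198 * exp(-0.477*9)
C(9) = 2.705 mg/L


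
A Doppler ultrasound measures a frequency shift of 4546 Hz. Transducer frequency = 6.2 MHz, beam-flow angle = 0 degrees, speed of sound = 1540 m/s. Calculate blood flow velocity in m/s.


v = fd * c / (2 * f0 * cos(theta))
v = 4546 * 1540 / (2 * 6.2000e+06 * cos(0))
v = 0.5646 m/s


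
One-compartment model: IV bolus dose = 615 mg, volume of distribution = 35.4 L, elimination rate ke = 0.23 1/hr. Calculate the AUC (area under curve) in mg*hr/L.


C0 = Dose/Vd = 615/35.4 = 17.3729 mg/L
AUC = C0/ke = 17.3729/0.23
AUC = 75.53 mg*hr/L


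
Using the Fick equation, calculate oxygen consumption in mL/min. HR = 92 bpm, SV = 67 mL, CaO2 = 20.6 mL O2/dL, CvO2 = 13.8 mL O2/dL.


CO = HR*SV = 92*67/1000 = 6.164 L/min
a-v O2 diff = 20.6 - 13.8 = 6.8 mL/dL
VO2 = CO * (CaO2-CvO2) * 10 dL/L
VO2 = 6.164 * 6.8 * 10
VO2 = 419.2 mL/min


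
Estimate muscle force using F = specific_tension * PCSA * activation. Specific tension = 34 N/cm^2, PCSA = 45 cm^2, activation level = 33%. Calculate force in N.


F = sigma * PCSA * activation
F = 34 * 45 * 0.33
F = 504.9 N


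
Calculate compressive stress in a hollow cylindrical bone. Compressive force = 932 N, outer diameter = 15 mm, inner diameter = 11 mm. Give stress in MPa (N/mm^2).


A = pi*(r_o^2 - r_i^2)
r_o = 7.5 mm, r_i = 5.5 mm
A = 81.6814 mm^2
sigma = F/A = 932 / 81.6814
sigma = 11.41 MPa


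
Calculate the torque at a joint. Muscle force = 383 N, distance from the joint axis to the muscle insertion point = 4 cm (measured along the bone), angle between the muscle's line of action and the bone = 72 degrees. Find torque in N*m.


Torque = F * d * sin(theta)   (moment arm = d*sin(theta))
d = 4 cm = 0.04 m
Torque = 383 * 0.04 * sin(72)
Torque = 14.57 N*m


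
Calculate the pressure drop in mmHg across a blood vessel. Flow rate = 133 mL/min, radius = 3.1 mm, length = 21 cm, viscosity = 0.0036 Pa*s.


dP = 8*mu*L*Q / (pi*r^4)
Q = 133 mL/min = 2.21667e-06 m^3/s
dP = 46.2079 Pa = 46.2079 / 133.322 mmHg = 0.3466 mmHg


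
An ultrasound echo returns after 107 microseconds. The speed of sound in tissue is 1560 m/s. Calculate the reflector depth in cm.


depth = c * t / 2
t = 107 us = 1.0700e-04 s
depth = 1560 * 1.0700e-04 / 2
depth = 0.08346 m = 8.346 cm


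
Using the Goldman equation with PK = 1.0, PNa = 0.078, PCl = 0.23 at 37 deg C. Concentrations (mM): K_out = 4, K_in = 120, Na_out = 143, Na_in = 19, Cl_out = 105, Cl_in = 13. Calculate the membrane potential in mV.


Vm = (RT/F)*ln((PK*Ko + PNa*Nao + PCl*Cli)/(PK*Ki + PNa*Nai + PCl*Clo))
Numer = 18.144, Denom = 145.632
Vm = -55.66 mV


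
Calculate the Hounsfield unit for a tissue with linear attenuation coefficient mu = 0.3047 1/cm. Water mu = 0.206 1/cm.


HU = ((mu_tissue - mu_water) / mu_water) * 1000
HU = ((0.3047 - 0.206) / 0.206) * 1000
HU = 479.1


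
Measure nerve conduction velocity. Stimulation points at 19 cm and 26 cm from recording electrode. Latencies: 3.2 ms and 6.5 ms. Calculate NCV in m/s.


Distance = (26 - 19) / 100 = 0.07 m
dt = (6.5 - 3.2) / 1000 = 0.0033 s
NCV = dist / dt = 21.21 m/s


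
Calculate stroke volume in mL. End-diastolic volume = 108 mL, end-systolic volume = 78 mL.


SV = EDV - ESV
SV = 108 - 78
SV = 30 mL


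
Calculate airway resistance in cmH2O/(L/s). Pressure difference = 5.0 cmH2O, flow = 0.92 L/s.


R = dP / flow
R = 5.0 / 0.92
R = 5.435 cmH2O/(L/s)


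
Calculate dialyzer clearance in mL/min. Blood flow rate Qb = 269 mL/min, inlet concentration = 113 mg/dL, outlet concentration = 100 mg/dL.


K = Qb * (Cb_in - Cb_out) / Cb_in
K = 269 * (113 - 100) / 113
K = 30.95 mL/min


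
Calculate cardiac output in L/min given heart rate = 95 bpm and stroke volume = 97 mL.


CO = HR * SV
CO = 95 * 97 / 1000
CO = 9.215 L/min


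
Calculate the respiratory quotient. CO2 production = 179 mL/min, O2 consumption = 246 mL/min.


RQ = VCO2 / VO2
RQ = 179 / 246
RQ = 0.7276


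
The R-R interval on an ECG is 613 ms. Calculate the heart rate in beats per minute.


HR = 60 / RR_interval(s)
RR = 613 ms = 0.613 s
HR = 60 / 0.613 = 97.88 bpm


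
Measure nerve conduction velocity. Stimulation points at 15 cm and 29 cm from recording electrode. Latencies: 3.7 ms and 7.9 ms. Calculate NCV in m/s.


Distance = (29 - 15) / 100 = 0.14 m
dt = (7.9 - 3.7) / 1000 = 0.0042 s
NCV = dist / dt = 33.33 m/s


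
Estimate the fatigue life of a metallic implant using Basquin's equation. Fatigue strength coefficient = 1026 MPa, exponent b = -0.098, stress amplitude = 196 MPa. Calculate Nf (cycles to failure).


sigma_a = sigma_f' * (2Nf)^b
2Nf = (sigma_a/sigma_f')^(1/b)
2Nf = (196/1026)^(1/-0.098)
2Nf = 21658352
Nf = 1.0829e+07


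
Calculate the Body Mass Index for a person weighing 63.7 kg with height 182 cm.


BMI = weight / height^2
height = 182 cm = 1.82 m
BMI = 63.7 / 1.82^2
BMI = 19.23 kg/m^2


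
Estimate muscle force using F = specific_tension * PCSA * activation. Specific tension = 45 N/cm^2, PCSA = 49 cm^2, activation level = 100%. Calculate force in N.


F = sigma * PCSA * activation
F = 45 * 49 * 1
F = 2205 N


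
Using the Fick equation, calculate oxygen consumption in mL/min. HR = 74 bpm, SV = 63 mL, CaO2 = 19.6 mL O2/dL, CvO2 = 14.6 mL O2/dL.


CO = HR*SV = 74*63/1000 = 4.662 L/min
a-v O2 diff = 19.6 - 14.6 = 5 mL/dL
VO2 = CO * (CaO2-CvO2) * 10 dL/L
VO2 = 4.662 * 5 * 10
VO2 = 233.1 mL/min


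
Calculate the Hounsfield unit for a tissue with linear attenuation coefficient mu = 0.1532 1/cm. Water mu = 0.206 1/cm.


HU = ((mu_tissue - mu_water) / mu_water) * 1000
HU = ((0.1532 - 0.206) / 0.206) * 1000
HU = -256.3


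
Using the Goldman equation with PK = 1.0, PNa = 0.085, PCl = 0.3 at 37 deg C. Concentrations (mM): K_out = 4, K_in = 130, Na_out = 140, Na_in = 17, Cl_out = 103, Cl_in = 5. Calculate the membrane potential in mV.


Vm = (RT/F)*ln((PK*Ko + PNa*Nao + PCl*Cli)/(PK*Ki + PNa*Nai + PCl*Clo))
Numer = 17.4, Denom = 162.345
Vm = -59.68 mV


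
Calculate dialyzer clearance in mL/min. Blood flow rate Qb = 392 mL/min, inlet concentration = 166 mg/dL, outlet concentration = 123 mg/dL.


K = Qb * (Cb_in - Cb_out) / Cb_in
K = 392 * (166 - 123) / 166
K = 101.5 mL/min


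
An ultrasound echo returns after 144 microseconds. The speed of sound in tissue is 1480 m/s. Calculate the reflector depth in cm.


depth = c * t / 2
t = 144 us = 1.4400e-04 s
depth = 1480 * 1.4400e-04 / 2
depth = 0.10656 m = 10.656 cm


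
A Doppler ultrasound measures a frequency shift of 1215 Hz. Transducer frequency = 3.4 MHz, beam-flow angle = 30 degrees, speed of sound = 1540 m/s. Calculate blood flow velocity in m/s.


v = fd * c / (2 * f0 * cos(theta))
v = 1215 * 1540 / (2 * 3.4000e+06 * cos(30))
v = 0.3177 m/s


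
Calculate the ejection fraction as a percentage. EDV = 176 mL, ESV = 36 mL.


SV = EDV - ESV = 176 - 36 = 140 mL
EF = SV/EDV * 100 = 140/176 * 100
EF = 79.55%


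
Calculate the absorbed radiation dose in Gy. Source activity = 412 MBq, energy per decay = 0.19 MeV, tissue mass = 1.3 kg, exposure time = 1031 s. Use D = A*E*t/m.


A = 412 MBq = 4.1200e+08 Bq
E = 0.19 MeV = 3.0438e-14 J
D = A*E*t/m = 4.1200e+08*3.0438e-14*1031/1.3
D = 0.009946 Gy


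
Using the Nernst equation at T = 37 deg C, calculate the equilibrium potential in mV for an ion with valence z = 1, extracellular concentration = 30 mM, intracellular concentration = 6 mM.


E = (RT/(zF)) * ln(C_out/C_in)
T = 37 + 273.15 = 310.15 K
E = (8.314 * 310.15 / (1 * 96485)) * ln(30/6)
E = 43.01 mV


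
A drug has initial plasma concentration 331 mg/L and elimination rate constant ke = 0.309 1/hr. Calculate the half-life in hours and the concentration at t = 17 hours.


t_half = ln(2) / ke = 0.693147 / 0.309 = 2.243 hr
C(t) = C0 * exp(-ke*t) = 331 * exp(-0.309*17)
C(17) = 1.732 mg/L


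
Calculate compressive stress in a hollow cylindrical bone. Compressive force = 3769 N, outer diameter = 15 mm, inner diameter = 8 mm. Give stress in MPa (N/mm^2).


A = pi*(r_o^2 - r_i^2)
r_o = 7.5 mm, r_i = 4 mm
A = 126.449 mm^2
sigma = F/A = 3769 / 126.449
sigma = 29.81 MPa


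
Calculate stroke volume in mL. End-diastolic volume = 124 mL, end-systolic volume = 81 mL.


SV = EDV - ESV
SV = 124 - 81
SV = 43 mL


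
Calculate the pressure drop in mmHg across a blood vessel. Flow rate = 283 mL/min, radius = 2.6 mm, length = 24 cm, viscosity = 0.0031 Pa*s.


dP = 8*mu*L*Q / (pi*r^4)
Q = 283 mL/min = 4.71667e-06 m^3/s
dP = 195.549 Pa = 195.549 / 133.322 mmHg = 1.467 mmHg


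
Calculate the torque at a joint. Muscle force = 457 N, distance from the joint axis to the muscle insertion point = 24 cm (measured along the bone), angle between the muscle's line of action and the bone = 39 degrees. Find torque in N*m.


Torque = F * d * sin(theta)   (moment arm = d*sin(theta))
d = 24 cm = 0.24 m
Torque = 457 * 0.24 * sin(39)
Torque = 69.02 N*m


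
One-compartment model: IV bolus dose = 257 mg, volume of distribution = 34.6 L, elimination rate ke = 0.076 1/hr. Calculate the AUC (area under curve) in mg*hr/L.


C0 = Dose/Vd = 257/34.6 = 7.42775 mg/L
AUC = C0/ke = 7.42775/0.076
AUC = 97.73 mg*hr/L


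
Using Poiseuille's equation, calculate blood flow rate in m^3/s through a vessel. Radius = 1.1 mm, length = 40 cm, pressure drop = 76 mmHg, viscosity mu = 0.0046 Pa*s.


Q = pi*r^4*dP / (8*mu*L)
r = 0.0011 m, L = 0.4 m
dP = 76 mmHg = 10132.472 Pa
Q = 3.1661e-06 m^3/s


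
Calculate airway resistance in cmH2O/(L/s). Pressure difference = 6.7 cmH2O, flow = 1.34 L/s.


R = dP / flow
R = 6.7 / 1.34
R = 5 cmH2O/(L/s)


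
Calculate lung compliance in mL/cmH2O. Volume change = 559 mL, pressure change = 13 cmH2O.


C = dV / dP
C = 559 / 13
C = 43 mL/cmH2O


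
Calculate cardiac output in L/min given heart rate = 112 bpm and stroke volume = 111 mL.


CO = HR * SV
CO = 112 * 111 / 1000
CO = 12.43 L/min


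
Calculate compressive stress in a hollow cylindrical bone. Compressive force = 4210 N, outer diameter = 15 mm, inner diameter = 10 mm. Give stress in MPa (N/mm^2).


A = pi*(r_o^2 - r_i^2)
r_o = 7.5 mm, r_i = 5 mm
A = 98.1748 mm^2
sigma = F/A = 4210 / 98.1748
sigma = 42.88 MPa


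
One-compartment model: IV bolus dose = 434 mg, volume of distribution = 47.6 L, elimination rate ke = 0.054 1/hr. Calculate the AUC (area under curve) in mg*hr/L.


C0 = Dose/Vd = 434/47.6 = 9.11765 mg/L
AUC = C0/ke = 9.11765/0.054
AUC = 168.8 mg*hr/L


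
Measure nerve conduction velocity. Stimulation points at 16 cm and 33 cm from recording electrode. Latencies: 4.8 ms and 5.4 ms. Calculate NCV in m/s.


Distance = (33 - 16) / 100 = 0.17 m
dt = (5.4 - 4.8) / 1000 = 6.0000e-04 s
NCV = dist / dt = 283.3 m/s


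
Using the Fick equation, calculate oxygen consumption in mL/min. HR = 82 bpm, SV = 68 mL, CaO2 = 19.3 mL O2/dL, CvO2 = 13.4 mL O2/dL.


CO = HR*SV = 82*68/1000 = 5.576 L/min
a-v O2 diff = 19.3 - 13.4 = 5.9 mL/dL
VO2 = CO * (CaO2-CvO2) * 10 dL/L
VO2 = 5.576 * 5.9 * 10
VO2 = 329 mL/min
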